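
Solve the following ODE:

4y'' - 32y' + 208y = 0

Characteristic equation: 4r² - 32r + 208 = 0
Divide by 4: r² - 8r + 52 = 0
Roots: r = 4 ± 6i (complex conjugates)
General solution: y = e^(4x)(C₁cos(6x) + C₂sin(6x))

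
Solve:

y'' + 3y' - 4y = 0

Characteristic equation: r² + 3r - 4 = 0
Roots: r = 1, -4 (distinct real)
General solution: y = C₁e^x + C₂e^(-4x)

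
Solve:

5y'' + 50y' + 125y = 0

Characteristic equation: 5r² + 50r + 125 = 0
Divide by 5: r² + 10r + 25 = 0
Factored: (r + 5)² = 0
Repeated root: r = -5
General solution: y = (C₁ + C₂x)e^(-5x)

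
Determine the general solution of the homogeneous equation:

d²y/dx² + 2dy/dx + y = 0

Characteristic equation: r² + 2r + 1 = 0
Factored: (r + 1)² = 0
Repeated root: r = -1
General solution: y = (C₁ + C₂x)e^(-x)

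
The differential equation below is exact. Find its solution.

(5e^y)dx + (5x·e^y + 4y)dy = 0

Verify exactness: ∂M/∂y = ∂N/∂x ✓
Find F(x,y) such that ∂F/∂x = M, ∂F/∂y = N
Solution: 5x·e^y + 2y² = C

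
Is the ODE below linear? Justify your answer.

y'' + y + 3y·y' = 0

No. Nonlinear (product y·y')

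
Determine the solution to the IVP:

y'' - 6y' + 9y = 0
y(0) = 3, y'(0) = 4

General solution: y = (C₁ + C₂x)e^(3x)
Repeated root r = 3
Applying ICs: C₁ = 3, C₂ = -5
Particular solution: y = (3 - 5x)e^(3x)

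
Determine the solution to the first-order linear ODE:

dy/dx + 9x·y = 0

Using integrating factor method:

General solution: y = Ce^(-9x^2/2)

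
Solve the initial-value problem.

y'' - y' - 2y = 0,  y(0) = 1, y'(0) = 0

General solution: y = C₁e^(2x) + C₂e^(-x)
Applying ICs: C₁ = 1/3, C₂ = 2/3
Particular solution: y = (1/3)e^(2x) + (2/3)e^(-x)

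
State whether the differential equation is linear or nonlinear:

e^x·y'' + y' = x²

Linear (y and its derivatives appear to the first power only, no products of y terms)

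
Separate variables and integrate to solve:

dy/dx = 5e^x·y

Separating variables and integrating:
ln|y| = 5e^x + C

General solution: y = Ce^(5e^x)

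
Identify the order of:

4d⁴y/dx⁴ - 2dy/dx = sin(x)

The order is 4 (highest derivative is of order 4).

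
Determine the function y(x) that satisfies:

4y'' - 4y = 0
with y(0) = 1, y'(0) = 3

General solution: y = C₁e^x + C₂e^(-x)
Applying ICs: C₁ = 2, C₂ = -1
Particular solution: y = 2e^x - e^(-x)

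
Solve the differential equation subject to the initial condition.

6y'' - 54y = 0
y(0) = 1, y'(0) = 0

General solution: y = C₁e^(3x) + C₂e^(-3x)
Applying ICs: C₁ = 1/2, C₂ = 1/2
Particular solution: y = (1/2)e^(3x) + (1/2)e^(-3x)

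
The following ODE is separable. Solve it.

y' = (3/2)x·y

Separating variables and integrating:
ln|y| = 3x^2/4 + C

General solution: y = Ce^(3x^2/4)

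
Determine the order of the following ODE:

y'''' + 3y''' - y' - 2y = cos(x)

The order is 4 (highest derivative is of order 4).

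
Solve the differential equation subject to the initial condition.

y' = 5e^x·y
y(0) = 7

General solution: y = Ce^(5e^x)
Applying IC y(0) = 7:
Particular solution: y = 7e^(5(e^x - 1))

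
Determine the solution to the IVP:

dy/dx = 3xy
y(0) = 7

General solution: y = Ce^(3x²/2)
Applying IC y(0) = 7:
Particular solution: y = 7e^(3x²/2)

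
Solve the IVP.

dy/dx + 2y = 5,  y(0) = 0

General solution: y = 5/2 + Ce^(-2x)
Applying y(0) = 0: C = 0 - 5/2 = -5/2
Particular solution: y = 5/2 - (5/2)e^(-2x)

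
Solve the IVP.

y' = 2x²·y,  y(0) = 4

General solution: y = Ce^(2x³/3)
Applying IC y(0) = 4:
Particular solution: y = 4e^(2x³/3)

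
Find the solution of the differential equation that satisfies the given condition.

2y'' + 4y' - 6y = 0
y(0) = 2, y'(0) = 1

General solution: y = C₁e^x + C₂e^(-3x)
Applying ICs: C₁ = 7/4, C₂ = 1/4
Particular solution: y = (7/4)e^x + (1/4)e^(-3x)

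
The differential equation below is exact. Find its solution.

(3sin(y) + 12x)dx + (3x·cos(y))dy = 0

Verify exactness: ∂M/∂y = ∂N/∂x ✓
Find F(x,y) such that ∂F/∂x = M, ∂F/∂y = N
Solution: 3x·sin(y) + 6x² = C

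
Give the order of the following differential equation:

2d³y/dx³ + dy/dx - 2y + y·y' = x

The order is 3 (highest derivative is of order 3).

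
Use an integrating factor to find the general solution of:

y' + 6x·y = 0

Using integrating factor method:

General solution: y = Ce^(-3x^2)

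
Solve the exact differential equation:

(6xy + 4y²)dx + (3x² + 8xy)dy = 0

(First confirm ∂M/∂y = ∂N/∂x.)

Verify exactness: ∂M/∂y = ∂N/∂x ✓
Find F(x,y) such that ∂F/∂x = M, ∂F/∂y = N
Solution: 3x²y + 4xy² = C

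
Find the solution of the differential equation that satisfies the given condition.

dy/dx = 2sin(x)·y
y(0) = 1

General solution: y = Ce^(-2cos(x))
Applying IC y(0) = 1:
Particular solution: y = e^(2(1-cos(x)))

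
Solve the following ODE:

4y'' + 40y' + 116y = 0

Characteristic equation: 4r² + 40r + 116 = 0
Divide by 4: r² + 10r + 29 = 0
Roots: r = -5 ± 2i (complex conjugates)
General solution: y = e^(-5x)(C₁cos(2x) + C₂sin(2x))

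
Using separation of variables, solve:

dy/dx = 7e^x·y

Separating variables and integrating:
ln|y| = 7e^x + C

General solution: y = Ce^(7e^x)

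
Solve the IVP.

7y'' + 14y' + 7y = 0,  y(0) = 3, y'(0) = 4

General solution: y = (C₁ + C₂x)e^(-x)
Repeated root r = -1
Applying ICs: C₁ = 3, C₂ = 7
Particular solution: y = (3 + 7x)e^(-x)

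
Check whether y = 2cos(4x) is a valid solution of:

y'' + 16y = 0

Verification:
y'' = -32cos(4x)
y'' + 16y = 0 ✓

Yes, it is a solution.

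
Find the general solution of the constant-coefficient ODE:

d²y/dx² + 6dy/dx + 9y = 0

Characteristic equation: r² + 6r + 9 = 0
Factored: (r + 3)² = 0
Repeated root: r = -3
General solution: y = (C₁ + C₂x)e^(-3x)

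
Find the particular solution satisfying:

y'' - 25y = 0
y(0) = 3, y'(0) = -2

General solution: y = C₁e^(5x) + C₂e^(-5x)
Applying ICs: C₁ = 13/10, C₂ = 17/10
Particular solution: y = (13/10)e^(5x) + (17/10)e^(-5x)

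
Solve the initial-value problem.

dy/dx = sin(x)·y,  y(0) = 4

General solution: y = Ce^(-cos(x))
Applying IC y(0) = 4:
Particular solution: y = 4e^(1-cos(x))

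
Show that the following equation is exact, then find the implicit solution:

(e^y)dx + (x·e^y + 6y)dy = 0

Verify exactness: ∂M/∂y = ∂N/∂x ✓
Find F(x,y) such that ∂F/∂x = M, ∂F/∂y = N
Solution: x·e^y + 3y² = C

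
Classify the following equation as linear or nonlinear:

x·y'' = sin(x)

Linear (y and its derivatives appear to the first power only, no products of y terms)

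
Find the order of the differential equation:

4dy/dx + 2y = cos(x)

The order is 1 (highest derivative is of order 1).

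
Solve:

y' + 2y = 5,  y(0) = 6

General solution: y = 5/2 + Ce^(-2x)
Applying y(0) = 6: C = 6 - 5/2 = 7/2
Particular solution: y = 5/2 + (7/2)e^(-2x)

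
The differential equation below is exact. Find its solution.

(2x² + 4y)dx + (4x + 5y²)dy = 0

Verify exactness: ∂M/∂y = ∂N/∂x ✓
Find F(x,y) such that ∂F/∂x = M, ∂F/∂y = N
Solution: 2x³/3 + 4xy + 5y³/3 = C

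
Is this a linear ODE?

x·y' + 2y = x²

Yes. Linear (y and its derivatives appear to the first power only, no products of y terms)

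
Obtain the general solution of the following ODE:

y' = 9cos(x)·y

Separating variables and integrating:
ln|y| = 9sin(x) + C

General solution: y = Ce^(9sin(x))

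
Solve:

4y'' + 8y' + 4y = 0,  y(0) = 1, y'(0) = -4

General solution: y = (C₁ + C₂x)e^(-x)
Repeated root r = -1
Applying ICs: C₁ = 1, C₂ = -3
Particular solution: y = (1 - 3x)e^(-x)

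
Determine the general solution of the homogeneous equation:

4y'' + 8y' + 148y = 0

Characteristic equation: 4r² + 8r + 148 = 0
Divide by 4: r² + 2r + 37 = 0
Roots: r = -1 ± 6i (complex conjugates)
General solution: y = e^(-x)(C₁cos(6x) + C₂sin(6x))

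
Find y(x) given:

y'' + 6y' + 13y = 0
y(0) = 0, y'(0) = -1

General solution: y = e^(-3x)(C₁cos(2x) + C₂sin(2x))
Complex roots r = -3 ± 2i
Applying ICs: C₁ = 0, C₂ = -1/2
Particular solution: y = e^(-3x)(-(1/2)sin(2x))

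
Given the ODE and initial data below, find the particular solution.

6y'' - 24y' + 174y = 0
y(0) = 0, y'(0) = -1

General solution: y = e^(2x)(C₁cos(5x) + C₂sin(5x))
Complex roots r = 2 ± 5i
Applying ICs: C₁ = 0, C₂ = -1/5
Particular solution: y = e^(2x)(-(1/5)sin(5x))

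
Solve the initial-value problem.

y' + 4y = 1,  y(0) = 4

General solution: y = 1/4 + Ce^(-4x)
Applying y(0) = 4: C = 4 - 1/4 = 15/4
Particular solution: y = 1/4 + (15/4)e^(-4x)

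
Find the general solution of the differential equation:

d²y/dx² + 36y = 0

Characteristic equation: r² + 36 = 0
Roots: r = ±6i (complex conjugates)
General solution: y = C₁cos(6x) + C₂sin(6x)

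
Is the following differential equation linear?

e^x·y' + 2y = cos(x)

Yes. Linear (y and its derivatives appear to the first power only, no products of y terms)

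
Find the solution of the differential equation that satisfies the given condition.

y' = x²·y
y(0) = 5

General solution: y = Ce^(x³/3)
Applying IC y(0) = 5:
Particular solution: y = 5e^(x³/3)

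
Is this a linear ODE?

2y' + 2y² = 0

No. Nonlinear (y² term)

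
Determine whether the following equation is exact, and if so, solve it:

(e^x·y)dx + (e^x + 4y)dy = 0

Verify exactness: ∂M/∂y = ∂N/∂x ✓
Find F(x,y) such that ∂F/∂x = M, ∂F/∂y = N
Solution: e^x·y + 2y² = C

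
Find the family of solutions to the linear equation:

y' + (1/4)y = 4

Using integrating factor method:

General solution: y = 16 + Ce^(-x/4)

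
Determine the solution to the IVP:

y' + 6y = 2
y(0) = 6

General solution: y = 1/3 + Ce^(-6x)
Applying y(0) = 6: C = 6 - 1/3 = 17/3
Particular solution: y = 1/3 + (17/3)e^(-6x)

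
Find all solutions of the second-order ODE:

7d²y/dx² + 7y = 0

Characteristic equation: 7r² + 7 = 0
Divide by 7: r² + 1 = 0
Roots: r = ±i (complex conjugates)
General solution: y = C₁cos(x) + C₂sin(x)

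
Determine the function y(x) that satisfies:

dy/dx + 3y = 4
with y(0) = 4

General solution: y = 4/3 + Ce^(-3x)
Applying y(0) = 4: C = 4 - 4/3 = 8/3
Particular solution: y = 4/3 + (8/3)e^(-3x)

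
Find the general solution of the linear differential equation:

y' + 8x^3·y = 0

Using integrating factor method:

General solution: y = Ce^(-2x^4)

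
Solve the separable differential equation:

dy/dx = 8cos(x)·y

Separating variables and integrating:
ln|y| = 8sin(x) + C

General solution: y = Ce^(8sin(x))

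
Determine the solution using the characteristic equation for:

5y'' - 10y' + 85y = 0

Characteristic equation: 5r² - 10r + 85 = 0
Divide by 5: r² - 2r + 17 = 0
Roots: r = 1 ± 4i (complex conjugates)
General solution: y = e^x(C₁cos(4x) + C₂sin(4x))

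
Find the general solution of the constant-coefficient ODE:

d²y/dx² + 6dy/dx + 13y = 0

Characteristic equation: r² + 6r + 13 = 0
Roots: r = -3 ± 2i (complex conjugates)
General solution: y = e^(-3x)(C₁cos(2x) + C₂sin(2x))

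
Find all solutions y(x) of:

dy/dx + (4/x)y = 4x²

Using integrating factor method:

General solution: y = (4/7)x^3 + Cx^(-4)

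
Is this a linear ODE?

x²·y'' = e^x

Yes. Linear (y and its derivatives appear to the first power only, no products of y terms)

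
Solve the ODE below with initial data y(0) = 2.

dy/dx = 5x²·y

General solution: y = Ce^(5x³/3)
Applying IC y(0) = 2:
Particular solution: y = 2e^(5x³/3)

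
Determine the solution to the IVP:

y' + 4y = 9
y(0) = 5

General solution: y = 9/4 + Ce^(-4x)
Applying y(0) = 5: C = 5 - 9/4 = 11/4
Particular solution: y = 9/4 + (11/4)e^(-4x)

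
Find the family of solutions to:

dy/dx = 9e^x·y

Separating variables and integrating:
ln|y| = 9e^x + C

General solution: y = Ce^(9e^x)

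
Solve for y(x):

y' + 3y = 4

Using integrating factor method:

General solution: y = 4/3 + Ce^(-3x)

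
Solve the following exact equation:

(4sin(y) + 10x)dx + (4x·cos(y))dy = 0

Verify exactness: ∂M/∂y = ∂N/∂x ✓
Find F(x,y) such that ∂F/∂x = M, ∂F/∂y = N
Solution: 4x·sin(y) + 5x² = C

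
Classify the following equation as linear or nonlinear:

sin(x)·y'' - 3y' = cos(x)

Linear (y and its derivatives appear to the first power only, no products of y terms)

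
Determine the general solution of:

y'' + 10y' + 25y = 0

Characteristic equation: r² + 10r + 25 = 0
Factored: (r + 5)² = 0
Repeated root: r = -5
General solution: y = (C₁ + C₂x)e^(-5x)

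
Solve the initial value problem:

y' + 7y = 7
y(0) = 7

General solution: y = 1 + Ce^(-7x)
Applying y(0) = 7: C = 7 - 1 = 6
Particular solution: y = 1 + 6e^(-7x)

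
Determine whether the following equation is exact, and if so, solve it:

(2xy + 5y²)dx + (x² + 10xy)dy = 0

Verify exactness: ∂M/∂y = ∂N/∂x ✓
Find F(x,y) such that ∂F/∂x = M, ∂F/∂y = N
Solution: x²y + 5xy² = C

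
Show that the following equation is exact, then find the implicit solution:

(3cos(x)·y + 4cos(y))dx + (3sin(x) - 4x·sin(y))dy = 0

Verify exactness: ∂M/∂y = ∂N/∂x ✓
Find F(x,y) such that ∂F/∂x = M, ∂F/∂y = N
Solution: 3sin(x)·y + 4x·cos(y) = C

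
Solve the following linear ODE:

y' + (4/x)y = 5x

Using integrating factor method:

General solution: y = (5/6)x^2 + Cx^(-4)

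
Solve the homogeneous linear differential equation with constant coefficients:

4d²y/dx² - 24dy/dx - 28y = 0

Characteristic equation: 4r² - 24r - 28 = 0
Divide by 4: r² - 6r - 7 = 0
Roots: r = 7, -1 (distinct real)
General solution: y = C₁e^(7x) + C₂e^(-x)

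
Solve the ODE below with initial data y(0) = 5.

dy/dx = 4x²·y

General solution: y = Ce^(4x³/3)
Applying IC y(0) = 5:
Particular solution: y = 5e^(4x³/3)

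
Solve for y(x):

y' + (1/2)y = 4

Using integrating factor method:

General solution: y = 8 + Ce^(-x/2)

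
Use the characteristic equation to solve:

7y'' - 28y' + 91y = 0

Characteristic equation: 7r² - 28r + 91 = 0
Divide by 7: r² - 4r + 13 = 0
Roots: r = 2 ± 3i (complex conjugates)
General solution: y = e^(2x)(C₁cos(3x) + C₂sin(3x))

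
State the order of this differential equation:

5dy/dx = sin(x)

The order is 1 (highest derivative is of order 1).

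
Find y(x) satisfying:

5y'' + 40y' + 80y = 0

Characteristic equation: 5r² + 40r + 80 = 0
Divide by 5: r² + 8r + 16 = 0
Factored: (r + 4)² = 0
Repeated root: r = -4
General solution: y = (C₁ + C₂x)e^(-4x)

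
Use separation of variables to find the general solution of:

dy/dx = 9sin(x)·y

Separating variables and integrating:
ln|y| = -9cos(x) + C

General solution: y = Ce^(-9cos(x))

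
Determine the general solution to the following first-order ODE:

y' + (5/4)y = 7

Using integrating factor method:

General solution: y = 28/5 + Ce^(-5x/4)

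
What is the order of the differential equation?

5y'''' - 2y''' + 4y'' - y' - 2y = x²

The order is 4 (highest derivative is of order 4).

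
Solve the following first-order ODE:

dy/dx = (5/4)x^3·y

Separating variables and integrating:
ln|y| = 5x^4/16 + C

General solution: y = Ce^(5x^4/16)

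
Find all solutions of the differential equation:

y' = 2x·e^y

Separating variables and integrating:
-e^(-y) = x² + C

General solution: y = -ln(C - x²)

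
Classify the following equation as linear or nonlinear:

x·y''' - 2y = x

Linear (y and its derivatives appear to the first power only, no products of y terms)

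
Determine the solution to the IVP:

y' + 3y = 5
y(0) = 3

General solution: y = 5/3 + Ce^(-3x)
Applying y(0) = 3: C = 3 - 5/3 = 4/3
Particular solution: y = 5/3 + (4/3)e^(-3x)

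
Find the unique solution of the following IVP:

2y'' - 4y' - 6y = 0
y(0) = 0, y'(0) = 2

General solution: y = C₁e^(3x) + C₂e^(-x)
Applying ICs: C₁ = 1/2, C₂ = -1/2
Particular solution: y = (1/2)e^(3x) - (1/2)e^(-x)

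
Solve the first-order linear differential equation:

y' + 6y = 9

Using integrating factor method:

General solution: y = 3/2 + Ce^(-6x)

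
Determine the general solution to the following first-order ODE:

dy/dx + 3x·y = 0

Using integrating factor method:

General solution: y = Ce^(-3x^2/2)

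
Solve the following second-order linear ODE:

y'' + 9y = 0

Characteristic equation: r² + 9 = 0
Roots: r = ±3i (complex conjugates)
General solution: y = C₁cos(3x) + C₂sin(3x)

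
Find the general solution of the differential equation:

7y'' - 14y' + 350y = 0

Characteristic equation: 7r² - 14r + 350 = 0
Divide by 7: r² - 2r + 50 = 0
Roots: r = 1 ± 7i (complex conjugates)
General solution: y = e^x(C₁cos(7x) + C₂sin(7x))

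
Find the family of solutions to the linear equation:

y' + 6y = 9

Using integrating factor method:

General solution: y = 3/2 + Ce^(-6x)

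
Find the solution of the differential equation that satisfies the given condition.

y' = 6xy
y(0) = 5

General solution: y = Ce^(3x²)
Applying IC y(0) = 5:
Particular solution: y = 5e^(3x²)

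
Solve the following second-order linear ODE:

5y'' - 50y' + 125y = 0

Characteristic equation: 5r² - 50r + 125 = 0
Divide by 5: r² - 10r + 25 = 0
Factored: (r - 5)² = 0
Repeated root: r = 5
General solution: y = (C₁ + C₂x)e^(5x)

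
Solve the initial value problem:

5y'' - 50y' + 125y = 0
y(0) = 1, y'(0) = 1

General solution: y = (C₁ + C₂x)e^(5x)
Repeated root r = 5
Applying ICs: C₁ = 1, C₂ = -4
Particular solution: y = (1 - 4x)e^(5x)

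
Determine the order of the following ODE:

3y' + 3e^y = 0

The order is 1 (highest derivative is of order 1).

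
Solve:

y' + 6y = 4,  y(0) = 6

General solution: y = 2/3 + Ce^(-6x)
Applying y(0) = 6: C = 6 - 2/3 = 16/3
Particular solution: y = 2/3 + (16/3)e^(-6x)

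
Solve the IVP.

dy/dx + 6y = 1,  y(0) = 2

General solution: y = 1/6 + Ce^(-6x)
Applying y(0) = 2: C = 2 - 1/6 = 11/6
Particular solution: y = 1/6 + (11/6)e^(-6x)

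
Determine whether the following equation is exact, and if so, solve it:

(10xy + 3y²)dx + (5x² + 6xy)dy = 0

Verify exactness: ∂M/∂y = ∂N/∂x ✓
Find F(x,y) such that ∂F/∂x = M, ∂F/∂y = N
Solution: 5x²y + 3xy² = C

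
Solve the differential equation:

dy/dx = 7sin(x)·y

Separating variables and integrating:
ln|y| = -7cos(x) + C

General solution: y = Ce^(-7cos(x))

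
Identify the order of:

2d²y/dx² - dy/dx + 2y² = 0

The order is 2 (highest derivative is of order 2).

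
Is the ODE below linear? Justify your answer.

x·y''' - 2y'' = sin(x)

Yes. Linear (y and its derivatives appear to the first power only, no products of y terms)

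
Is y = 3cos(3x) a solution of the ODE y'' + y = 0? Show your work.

Verification:
y'' = -27cos(3x)
y'' + y ≠ 0 (frequency mismatch: got 9 instead of 1)

No, it is not a solution.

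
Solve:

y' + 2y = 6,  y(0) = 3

General solution: y = 3 + Ce^(-2x)
Applying y(0) = 3: C = 3 - 3 = 0
Particular solution: y = 3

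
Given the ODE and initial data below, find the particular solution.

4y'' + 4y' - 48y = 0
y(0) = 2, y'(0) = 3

General solution: y = C₁e^(3x) + C₂e^(-4x)
Applying ICs: C₁ = 11/7, C₂ = 3/7
Particular solution: y = (11/7)e^(3x) + (3/7)e^(-4x)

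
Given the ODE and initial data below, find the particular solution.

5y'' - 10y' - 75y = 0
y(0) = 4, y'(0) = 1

General solution: y = C₁e^(5x) + C₂e^(-3x)
Applying ICs: C₁ = 13/8, C₂ = 19/8
Particular solution: y = (13/8)e^(5x) + (19/8)e^(-3x)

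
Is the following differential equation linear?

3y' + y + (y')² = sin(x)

No. Nonlinear ((y')² term)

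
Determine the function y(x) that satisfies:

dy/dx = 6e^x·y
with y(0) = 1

General solution: y = Ce^(6e^x)
Applying IC y(0) = 1:
Particular solution: y = e^(6(e^x - 1))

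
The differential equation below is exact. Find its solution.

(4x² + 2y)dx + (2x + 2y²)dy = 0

Verify exactness: ∂M/∂y = ∂N/∂x ✓
Find F(x,y) such that ∂F/∂x = M, ∂F/∂y = N
Solution: 4x³/3 + 2xy + 2y³/3 = C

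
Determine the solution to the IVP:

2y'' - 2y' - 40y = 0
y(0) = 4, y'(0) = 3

General solution: y = C₁e^(5x) + C₂e^(-4x)
Applying ICs: C₁ = 19/9, C₂ = 17/9
Particular solution: y = (19/9)e^(5x) + (17/9)e^(-4x)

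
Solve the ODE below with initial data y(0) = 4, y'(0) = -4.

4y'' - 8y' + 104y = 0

General solution: y = e^x(C₁cos(5x) + C₂sin(5x))
Complex roots r = 1 ± 5i
Applying ICs: C₁ = 4, C₂ = -8/5
Particular solution: y = e^x(4cos(5x) - (8/5)sin(5x))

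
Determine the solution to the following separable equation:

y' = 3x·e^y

Separating variables and integrating:
-e^(-y) = 3x²/2 + C

General solution: y = -ln(C - 3x²/2)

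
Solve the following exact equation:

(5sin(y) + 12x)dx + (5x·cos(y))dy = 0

Verify exactness: ∂M/∂y = ∂N/∂x ✓
Find F(x,y) such that ∂F/∂x = M, ∂F/∂y = N
Solution: 5x·sin(y) + 6x² = C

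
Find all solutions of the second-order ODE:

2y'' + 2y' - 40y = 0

Characteristic equation: 2r² + 2r - 40 = 0
Divide by 2: r² + r - 20 = 0
Roots: r = 4, -5 (distinct real)
General solution: y = C₁e^(4x) + C₂e^(-5x)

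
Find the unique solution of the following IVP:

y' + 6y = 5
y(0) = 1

General solution: y = 5/6 + Ce^(-6x)
Applying y(0) = 1: C = 1 - 5/6 = 1/6
Particular solution: y = 5/6 + (1/6)e^(-6x)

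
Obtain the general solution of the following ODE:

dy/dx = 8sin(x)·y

Separating variables and integrating:
ln|y| = -8cos(x) + C

General solution: y = Ce^(-8cos(x))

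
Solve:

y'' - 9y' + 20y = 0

Characteristic equation: r² - 9r + 20 = 0
Roots: r = 4, 5 (distinct real)
General solution: y = C₁e^(4x) + C₂e^(5x)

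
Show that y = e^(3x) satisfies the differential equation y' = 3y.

Verification:
y = e^(3x)
y' = 3e^(3x)
3y = 3e^(3x)
y' = 3y ✓

Yes, it is a solution.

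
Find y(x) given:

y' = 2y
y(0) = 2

General solution: y = Ce^(2x)
Applying IC y(0) = 2:
Particular solution: y = 2e^(2x)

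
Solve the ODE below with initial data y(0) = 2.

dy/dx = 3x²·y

General solution: y = Ce^(x³)
Applying IC y(0) = 2:
Particular solution: y = 2e^(x³)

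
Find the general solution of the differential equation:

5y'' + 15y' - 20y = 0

Characteristic equation: 5r² + 15r - 20 = 0
Divide by 5: r² + 3r - 4 = 0
Roots: r = 1, -4 (distinct real)
General solution: y = C₁e^x + C₂e^(-4x)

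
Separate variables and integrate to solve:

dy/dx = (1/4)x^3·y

Separating variables and integrating:
ln|y| = x^4/16 + C

General solution: y = Ce^(x^4/16)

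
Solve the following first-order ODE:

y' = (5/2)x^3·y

Separating variables and integrating:
ln|y| = 5x^4/8 + C

General solution: y = Ce^(5x^4/8)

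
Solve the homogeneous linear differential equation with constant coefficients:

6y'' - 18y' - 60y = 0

Characteristic equation: 6r² - 18r - 60 = 0
Divide by 6: r² - 3r - 10 = 0
Roots: r = 5, -2 (distinct real)
General solution: y = C₁e^(5x) + C₂e^(-2x)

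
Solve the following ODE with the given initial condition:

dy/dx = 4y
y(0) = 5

General solution: y = Ce^(4x)
Applying IC y(0) = 5:
Particular solution: y = 5e^(4x)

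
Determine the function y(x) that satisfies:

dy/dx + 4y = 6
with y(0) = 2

General solution: y = 3/2 + Ce^(-4x)
Applying y(0) = 2: C = 2 - 3/2 = 1/2
Particular solution: y = 3/2 + (1/2)e^(-4x)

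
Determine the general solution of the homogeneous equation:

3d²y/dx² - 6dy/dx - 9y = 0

Characteristic equation: 3r² - 6r - 9 = 0
Divide by 3: r² - 2r - 3 = 0
Roots: r = 3, -1 (distinct real)
General solution: y = C₁e^(3x) + C₂e^(-x)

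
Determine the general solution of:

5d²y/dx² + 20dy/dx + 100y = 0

Characteristic equation: 5r² + 20r + 100 = 0
Divide by 5: r² + 4r + 20 = 0
Roots: r = -2 ± 4i (complex conjugates)
General solution: y = e^(-2x)(C₁cos(4x) + C₂sin(4x))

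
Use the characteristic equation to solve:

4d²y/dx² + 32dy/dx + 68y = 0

Characteristic equation: 4r² + 32r + 68 = 0
Divide by 4: r² + 8r + 17 = 0
Roots: r = -4 ± i (complex conjugates)
General solution: y = e^(-4x)(C₁cos(x) + C₂sin(x))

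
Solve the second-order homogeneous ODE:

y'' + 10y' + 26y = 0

Characteristic equation: r² + 10r + 26 = 0
Roots: r = -5 ± i (complex conjugates)
General solution: y = e^(-5x)(C₁cos(x) + C₂sin(x))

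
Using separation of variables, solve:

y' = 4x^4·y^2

Separating variables and integrating:
-1/y = 4x^5/5 + C

General solution: y^-1 = (-4/5)x^5 + C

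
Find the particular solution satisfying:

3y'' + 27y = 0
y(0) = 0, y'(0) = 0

General solution: y = C₁cos(3x) + C₂sin(3x)
Complex roots r = ±3i
Applying ICs: C₁ = 0, C₂ = 0
Particular solution: y = 0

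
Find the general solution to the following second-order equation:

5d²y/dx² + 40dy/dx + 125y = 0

Characteristic equation: 5r² + 40r + 125 = 0
Divide by 5: r² + 8r + 25 = 0
Roots: r = -4 ± 3i (complex conjugates)
General solution: y = e^(-4x)(C₁cos(3x) + C₂sin(3x))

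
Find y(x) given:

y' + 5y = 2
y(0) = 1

General solution: y = 2/5 + Ce^(-5x)
Applying y(0) = 1: C = 1 - 2/5 = 3/5
Particular solution: y = 2/5 + (3/5)e^(-5x)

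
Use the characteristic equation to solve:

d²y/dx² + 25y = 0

Characteristic equation: r² + 25 = 0
Roots: r = ±5i (complex conjugates)
General solution: y = C₁cos(5x) + C₂sin(5x)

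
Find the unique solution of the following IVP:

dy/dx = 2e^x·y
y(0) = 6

General solution: y = Ce^(2e^x)
Applying IC y(0) = 6:
Particular solution: y = 6e^(2(e^x - 1))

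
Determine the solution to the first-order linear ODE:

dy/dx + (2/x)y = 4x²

Using integrating factor method:

General solution: y = (4/5)x^3 + Cx^(-2)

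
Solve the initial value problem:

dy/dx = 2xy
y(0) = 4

General solution: y = Ce^(x²)
Applying IC y(0) = 4:
Particular solution: y = 4e^(x²)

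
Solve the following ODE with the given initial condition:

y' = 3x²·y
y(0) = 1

General solution: y = Ce^(x³)
Applying IC y(0) = 1:
Particular solution: y = e^(x³)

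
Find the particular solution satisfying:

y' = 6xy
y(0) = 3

General solution: y = Ce^(3x²)
Applying IC y(0) = 3:
Particular solution: y = 3e^(3x²)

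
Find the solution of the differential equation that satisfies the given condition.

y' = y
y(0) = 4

General solution: y = Ce^x
Applying IC y(0) = 4:
Particular solution: y = 4e^x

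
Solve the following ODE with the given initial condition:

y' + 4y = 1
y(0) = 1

General solution: y = 1/4 + Ce^(-4x)
Applying y(0) = 1: C = 1 - 1/4 = 3/4
Particular solution: y = 1/4 + (3/4)e^(-4x)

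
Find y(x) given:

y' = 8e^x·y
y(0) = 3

General solution: y = Ce^(8e^x)
Applying IC y(0) = 3:
Particular solution: y = 3e^(8(e^x - 1))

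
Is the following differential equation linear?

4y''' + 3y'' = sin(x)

Yes. Linear (y and its derivatives appear to the first power only, no products of y terms)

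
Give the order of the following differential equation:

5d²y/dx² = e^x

The order is 2 (highest derivative is of order 2).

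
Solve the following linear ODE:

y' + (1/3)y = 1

Using integrating factor method:

General solution: y = 3 + Ce^(-x/3)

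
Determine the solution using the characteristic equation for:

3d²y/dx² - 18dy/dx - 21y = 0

Characteristic equation: 3r² - 18r - 21 = 0
Divide by 3: r² - 6r - 7 = 0
Roots: r = 7, -1 (distinct real)
General solution: y = C₁e^(7x) + C₂e^(-x)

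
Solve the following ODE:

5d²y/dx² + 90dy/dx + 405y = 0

Characteristic equation: 5r² + 90r + 405 = 0
Divide by 5: r² + 18r + 81 = 0
Factored: (r + 9)² = 0
Repeated root: r = -9
General solution: y = (C₁ + C₂x)e^(-9x)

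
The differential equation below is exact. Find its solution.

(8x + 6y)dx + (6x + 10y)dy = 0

Verify exactness: ∂M/∂y = ∂N/∂x ✓
Find F(x,y) such that ∂F/∂x = M, ∂F/∂y = N
Solution: 4x² + 6xy + 5y² = C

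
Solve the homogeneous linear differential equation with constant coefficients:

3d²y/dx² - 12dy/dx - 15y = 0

Characteristic equation: 3r² - 12r - 15 = 0
Divide by 3: r² - 4r - 5 = 0
Roots: r = 5, -1 (distinct real)
General solution: y = C₁e^(5x) + C₂e^(-x)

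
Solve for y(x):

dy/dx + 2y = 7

Using integrating factor method:

General solution: y = 7/2 + Ce^(-2x)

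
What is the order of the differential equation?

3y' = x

The order is 1 (highest derivative is of order 1).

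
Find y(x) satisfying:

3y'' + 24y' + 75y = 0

Characteristic equation: 3r² + 24r + 75 = 0
Divide by 3: r² + 8r + 25 = 0
Roots: r = -4 ± 3i (complex conjugates)
General solution: y = e^(-4x)(C₁cos(3x) + C₂sin(3x))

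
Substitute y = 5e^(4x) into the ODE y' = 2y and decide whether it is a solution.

Verification:
y = 5e^(4x)
y' = 20e^(4x)
But 2y = 10e^(4x)
y' ≠ 2y — the derivative does not match

No, it is not a solution.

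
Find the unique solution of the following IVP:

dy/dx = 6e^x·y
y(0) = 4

General solution: y = Ce^(6e^x)
Applying IC y(0) = 4:
Particular solution: y = 4e^(6(e^x - 1))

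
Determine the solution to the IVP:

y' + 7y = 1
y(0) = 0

General solution: y = 1/7 + Ce^(-7x)
Applying y(0) = 0: C = 0 - 1/7 = -1/7
Particular solution: y = 1/7 - (1/7)e^(-7x)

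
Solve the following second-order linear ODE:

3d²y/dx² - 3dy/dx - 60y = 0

Characteristic equation: 3r² - 3r - 60 = 0
Divide by 3: r² - r - 20 = 0
Roots: r = 5, -4 (distinct real)
General solution: y = C₁e^(5x) + C₂e^(-4x)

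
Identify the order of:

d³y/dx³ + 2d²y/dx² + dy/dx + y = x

The order is 3 (highest derivative is of order 3).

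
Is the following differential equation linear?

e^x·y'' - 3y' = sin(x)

Yes. Linear (y and its derivatives appear to the first power only, no products of y terms)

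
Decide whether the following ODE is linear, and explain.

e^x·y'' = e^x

Linear (y and its derivatives appear to the first power only, no products of y terms)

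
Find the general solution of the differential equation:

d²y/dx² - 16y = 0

Characteristic equation: r² - 16 = 0
Roots: r = 4, -4 (distinct real)
General solution: y = C₁e^(4x) + C₂e^(-4x)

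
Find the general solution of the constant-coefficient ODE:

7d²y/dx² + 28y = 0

Characteristic equation: 7r² + 28 = 0
Divide by 7: r² + 4 = 0
Roots: r = ±2i (complex conjugates)
General solution: y = C₁cos(2x) + C₂sin(2x)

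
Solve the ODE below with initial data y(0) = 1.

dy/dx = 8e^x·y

General solution: y = Ce^(8e^x)
Applying IC y(0) = 1:
Particular solution: y = e^(8(e^x - 1))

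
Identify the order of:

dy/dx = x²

The order is 1 (highest derivative is of order 1).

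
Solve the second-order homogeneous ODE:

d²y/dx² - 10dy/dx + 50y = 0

Characteristic equation: r² - 10r + 50 = 0
Roots: r = 5 ± 5i (complex conjugates)
General solution: y = e^(5x)(C₁cos(5x) + C₂sin(5x))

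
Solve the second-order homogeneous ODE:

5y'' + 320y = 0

Characteristic equation: 5r² + 320 = 0
Divide by 5: r² + 64 = 0
Roots: r = ±8i (complex conjugates)
General solution: y = C₁cos(8x) + C₂sin(8x)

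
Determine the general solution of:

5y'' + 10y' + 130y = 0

Characteristic equation: 5r² + 10r + 130 = 0
Divide by 5: r² + 2r + 26 = 0
Roots: r = -1 ± 5i (complex conjugates)
General solution: y = e^(-x)(C₁cos(5x) + C₂sin(5x))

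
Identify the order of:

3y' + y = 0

The order is 1 (highest derivative is of order 1).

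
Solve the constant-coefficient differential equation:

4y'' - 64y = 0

Characteristic equation: 4r² - 64 = 0
Divide by 4: r² - 16 = 0
Roots: r = 4, -4 (distinct real)
General solution: y = C₁e^(4x) + C₂e^(-4x)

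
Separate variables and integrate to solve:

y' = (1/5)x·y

Separating variables and integrating:
ln|y| = x^2/10 + C

General solution: y = Ce^(x^2/10)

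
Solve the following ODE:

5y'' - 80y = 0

Characteristic equation: 5r² - 80 = 0
Divide by 5: r² - 16 = 0
Roots: r = 4, -4 (distinct real)
General solution: y = C₁e^(4x) + C₂e^(-4x)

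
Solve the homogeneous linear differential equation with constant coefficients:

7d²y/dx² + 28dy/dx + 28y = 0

Characteristic equation: 7r² + 28r + 28 = 0
Divide by 7: r² + 4r + 4 = 0
Factored: (r + 2)² = 0
Repeated root: r = -2
General solution: y = (C₁ + C₂x)e^(-2x)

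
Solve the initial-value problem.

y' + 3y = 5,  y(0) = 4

General solution: y = 5/3 + Ce^(-3x)
Applying y(0) = 4: C = 4 - 5/3 = 7/3
Particular solution: y = 5/3 + (7/3)e^(-3x)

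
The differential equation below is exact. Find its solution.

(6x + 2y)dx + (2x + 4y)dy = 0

Verify exactness: ∂M/∂y = ∂N/∂x ✓
Find F(x,y) such that ∂F/∂x = M, ∂F/∂y = N
Solution: 3x² + 2xy + 2y² = C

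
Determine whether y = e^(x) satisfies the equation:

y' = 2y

Verification:
y = e^(x)
y' = e^(x)
But 2y = 2e^(x)
y' ≠ 2y — the derivative does not match

No, it is not a solution.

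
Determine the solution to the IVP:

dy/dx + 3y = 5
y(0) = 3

General solution: y = 5/3 + Ce^(-3x)
Applying y(0) = 3: C = 3 - 5/3 = 4/3
Particular solution: y = 5/3 + (4/3)e^(-3x)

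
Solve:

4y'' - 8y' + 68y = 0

Characteristic equation: 4r² - 8r + 68 = 0
Divide by 4: r² - 2r + 17 = 0
Roots: r = 1 ± 4i (complex conjugates)
General solution: y = e^x(C₁cos(4x) + C₂sin(4x))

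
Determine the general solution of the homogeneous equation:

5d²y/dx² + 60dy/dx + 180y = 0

Characteristic equation: 5r² + 60r + 180 = 0
Divide by 5: r² + 12r + 36 = 0
Factored: (r + 6)² = 0
Repeated root: r = -6
General solution: y = (C₁ + C₂x)e^(-6x)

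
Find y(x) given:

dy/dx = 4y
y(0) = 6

General solution: y = Ce^(4x)
Applying IC y(0) = 6:
Particular solution: y = 6e^(4x)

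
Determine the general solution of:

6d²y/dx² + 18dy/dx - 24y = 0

Characteristic equation: 6r² + 18r - 24 = 0
Divide by 6: r² + 3r - 4 = 0
Roots: r = 1, -4 (distinct real)
General solution: y = C₁e^x + C₂e^(-4x)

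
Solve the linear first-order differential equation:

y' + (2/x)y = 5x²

Using integrating factor method:

General solution: y = x^3 + Cx^(-2)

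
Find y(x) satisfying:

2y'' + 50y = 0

Characteristic equation: 2r² + 50 = 0
Divide by 2: r² + 25 = 0
Roots: r = ±5i (complex conjugates)
General solution: y = C₁cos(5x) + C₂sin(5x)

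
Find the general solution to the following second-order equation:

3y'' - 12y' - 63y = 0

Characteristic equation: 3r² - 12r - 63 = 0
Divide by 3: r² - 4r - 21 = 0
Roots: r = 7, -3 (distinct real)
General solution: y = C₁e^(7x) + C₂e^(-3x)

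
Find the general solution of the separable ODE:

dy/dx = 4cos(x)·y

Separating variables and integrating:
ln|y| = 4sin(x) + C

General solution: y = Ce^(4sin(x))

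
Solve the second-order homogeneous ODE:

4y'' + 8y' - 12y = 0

Characteristic equation: 4r² + 8r - 12 = 0
Divide by 4: r² + 2r - 3 = 0
Roots: r = 1, -3 (distinct real)
General solution: y = C₁e^x + C₂e^(-3x)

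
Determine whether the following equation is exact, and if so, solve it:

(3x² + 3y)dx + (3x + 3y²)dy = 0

Verify exactness: ∂M/∂y = ∂N/∂x ✓
Find F(x,y) such that ∂F/∂x = M, ∂F/∂y = N
Solution: x³ + 3xy + y³ = C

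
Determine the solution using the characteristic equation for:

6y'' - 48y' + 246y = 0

Characteristic equation: 6r² - 48r + 246 = 0
Divide by 6: r² - 8r + 41 = 0
Roots: r = 4 ± 5i (complex conjugates)
General solution: y = e^(4x)(C₁cos(5x) + C₂sin(5x))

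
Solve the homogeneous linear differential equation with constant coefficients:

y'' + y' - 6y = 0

Characteristic equation: r² + r - 6 = 0
Roots: r = 2, -3 (distinct real)
General solution: y = C₁e^(2x) + C₂e^(-3x)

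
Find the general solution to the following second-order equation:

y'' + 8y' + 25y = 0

Characteristic equation: r² + 8r + 25 = 0
Roots: r = -4 ± 3i (complex conjugates)
General solution: y = e^(-4x)(C₁cos(3x) + C₂sin(3x))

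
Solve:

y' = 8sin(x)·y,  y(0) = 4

General solution: y = Ce^(-8cos(x))
Applying IC y(0) = 4:
Particular solution: y = 4e^(8(1-cos(x)))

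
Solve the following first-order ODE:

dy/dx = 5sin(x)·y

Separating variables and integrating:
ln|y| = -5cos(x) + C

General solution: y = Ce^(-5cos(x))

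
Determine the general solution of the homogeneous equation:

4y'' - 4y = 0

Characteristic equation: 4r² - 4 = 0
Divide by 4: r² - 1 = 0
Roots: r = 1, -1 (distinct real)
General solution: y = C₁e^x + C₂e^(-x)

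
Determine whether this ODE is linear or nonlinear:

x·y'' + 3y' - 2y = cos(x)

Linear (y and its derivatives appear to the first power only, no products of y terms)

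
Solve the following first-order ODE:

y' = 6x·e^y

Separating variables and integrating:
-e^(-y) = 3x² + C

General solution: y = -ln(C - 3x²)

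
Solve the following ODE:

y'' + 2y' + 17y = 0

Characteristic equation: r² + 2r + 17 = 0
Roots: r = -1 ± 4i (complex conjugates)
General solution: y = e^(-x)(C₁cos(4x) + C₂sin(4x))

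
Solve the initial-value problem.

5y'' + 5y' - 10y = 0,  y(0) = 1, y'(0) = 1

General solution: y = C₁e^x + C₂e^(-2x)
Applying ICs: C₁ = 1, C₂ = 0
Particular solution: y = e^x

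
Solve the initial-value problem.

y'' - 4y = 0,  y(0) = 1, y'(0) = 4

General solution: y = C₁e^(2x) + C₂e^(-2x)
Applying ICs: C₁ = 3/2, C₂ = -1/2
Particular solution: y = (3/2)e^(2x) - (1/2)e^(-2x)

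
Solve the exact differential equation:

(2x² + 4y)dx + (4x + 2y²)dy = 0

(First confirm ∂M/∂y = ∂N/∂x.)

Verify exactness: ∂M/∂y = ∂N/∂x ✓
Find F(x,y) such that ∂F/∂x = M, ∂F/∂y = N
Solution: 2x³/3 + 4xy + 2y³/3 = C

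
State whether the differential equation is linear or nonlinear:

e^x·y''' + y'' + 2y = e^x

Linear (y and its derivatives appear to the first power only, no products of y terms)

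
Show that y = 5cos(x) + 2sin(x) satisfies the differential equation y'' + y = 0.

Verification:
y'' = -5cos(x) - 2sin(x)
y'' + y = 0 ✓

Yes, it is a solution.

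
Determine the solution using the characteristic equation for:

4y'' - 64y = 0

Characteristic equation: 4r² - 64 = 0
Divide by 4: r² - 16 = 0
Roots: r = 4, -4 (distinct real)
General solution: y = C₁e^(4x) + C₂e^(-4x)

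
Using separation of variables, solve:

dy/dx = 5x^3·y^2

Separating variables and integrating:
-1/y = 5x^4/4 + C

General solution: y^-1 = (-5/4)x^4 + C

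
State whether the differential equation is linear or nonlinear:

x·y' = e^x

Linear (y and its derivatives appear to the first power only, no products of y terms)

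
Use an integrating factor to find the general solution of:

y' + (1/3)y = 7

Using integrating factor method:

General solution: y = 21 + Ce^(-x/3)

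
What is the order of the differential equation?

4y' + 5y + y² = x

The order is 1 (highest derivative is of order 1).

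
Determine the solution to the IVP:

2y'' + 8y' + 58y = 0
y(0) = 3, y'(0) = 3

General solution: y = e^(-2x)(C₁cos(5x) + C₂sin(5x))
Complex roots r = -2 ± 5i
Applying ICs: C₁ = 3, C₂ = 9/5
Particular solution: y = e^(-2x)(3cos(5x) + (9/5)sin(5x))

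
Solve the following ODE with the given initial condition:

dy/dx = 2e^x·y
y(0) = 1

General solution: y = Ce^(2e^x)
Applying IC y(0) = 1:
Particular solution: y = e^(2(e^x - 1))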